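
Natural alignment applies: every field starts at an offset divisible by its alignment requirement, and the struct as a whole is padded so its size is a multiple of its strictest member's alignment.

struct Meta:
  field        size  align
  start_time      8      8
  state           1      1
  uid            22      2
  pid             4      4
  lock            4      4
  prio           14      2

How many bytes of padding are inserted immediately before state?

0..8  start_time  (8B, 8-aligned)
8..9  state  (1B, 1-aligned)

0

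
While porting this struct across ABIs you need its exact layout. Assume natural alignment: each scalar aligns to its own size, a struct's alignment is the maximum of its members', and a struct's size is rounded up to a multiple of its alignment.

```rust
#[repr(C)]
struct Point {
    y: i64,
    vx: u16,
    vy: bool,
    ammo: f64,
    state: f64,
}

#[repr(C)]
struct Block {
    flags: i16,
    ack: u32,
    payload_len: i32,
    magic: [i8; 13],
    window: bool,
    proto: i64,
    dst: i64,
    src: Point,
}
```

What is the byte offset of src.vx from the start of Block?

Point: 0..8  y  (8B, 8-aligned); 8..10  vx  (2B, 2-aligned); 10..11  vy  (1B, 1-aligned); 11..16  -- padding (5B); 16..24  ammo  (8B, 8-aligned); 24..32  state  (8B, 8-aligned); sizeof = 32, alignof = 8
0..2  flags  (2B, 2-aligned)
2..4  -- padding (2B)
4..8  ack  (4B, 4-aligned)
8..12  payload_len  (4B, 4-aligned)
12..25  magic  (13B, 1-aligned)
25..26  window  (1B, 1-aligned)
26..32  -- padding (6B)
32..40  proto  (8B, 8-aligned)
40..48  dst  (8B, 8-aligned)
48..80  src  (32B, 8-aligned)
within Point: vx at 8
48 + 8 = 56

56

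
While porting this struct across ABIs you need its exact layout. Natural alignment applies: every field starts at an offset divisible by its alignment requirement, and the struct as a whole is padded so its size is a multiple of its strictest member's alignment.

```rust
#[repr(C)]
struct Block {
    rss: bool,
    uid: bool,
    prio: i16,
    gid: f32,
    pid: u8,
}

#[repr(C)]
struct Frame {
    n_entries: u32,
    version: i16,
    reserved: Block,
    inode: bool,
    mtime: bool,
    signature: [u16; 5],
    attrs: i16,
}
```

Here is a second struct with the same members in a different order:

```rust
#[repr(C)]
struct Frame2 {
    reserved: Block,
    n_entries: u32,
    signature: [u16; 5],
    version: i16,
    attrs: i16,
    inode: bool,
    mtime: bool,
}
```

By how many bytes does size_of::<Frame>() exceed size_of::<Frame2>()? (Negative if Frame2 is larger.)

Block: 0..1  rss  (1B, 1-aligned); 1..2  uid  (1B, 1-aligned); 2..4  prio  (2B, 2-aligned); 4..8  gid  (4B, 4-aligned); 8..9  pid  (1B, 1-aligned); 9..12  -- tail padding (3B); sizeof = 12, alignof = 4
0..4  n_entries  (4B, 4-aligned)
4..6  version  (2B, 2-aligned)
6..8  -- padding (2B)
8..20  reserved  (12B, 4-aligned)
20..21  inode  (1B, 1-aligned)
21..22  mtime  (1B, 1-aligned)
22..32  signature  (10B, 2-aligned)
32..34  attrs  (2B, 2-aligned)
34..36  -- tail padding (2B)
sizeof = 36, alignof = 4
— Frame2 —
0..12  reserved  (12B, 4-aligned)
12..16  n_entries  (4B, 4-aligned)
16..26  signature  (10B, 2-aligned)
26..28  version  (2B, 2-aligned)
28..30  attrs  (2B, 2-aligned)
30..31  inode  (1B, 1-aligned)
31..32  mtime  (1B, 1-aligned)
sizeof = 32, alignof = 4
36 − 32 = 4

4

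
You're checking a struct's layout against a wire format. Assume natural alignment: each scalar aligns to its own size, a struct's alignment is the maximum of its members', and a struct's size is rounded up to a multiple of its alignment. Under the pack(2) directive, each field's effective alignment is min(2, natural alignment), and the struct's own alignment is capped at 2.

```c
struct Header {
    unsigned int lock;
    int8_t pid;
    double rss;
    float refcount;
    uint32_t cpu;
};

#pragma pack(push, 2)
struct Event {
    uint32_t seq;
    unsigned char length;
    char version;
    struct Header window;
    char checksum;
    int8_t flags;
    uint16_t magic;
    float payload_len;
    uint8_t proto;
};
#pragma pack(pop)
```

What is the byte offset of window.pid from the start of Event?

10

Header: @0: lock [4B, align 4] → 4; @4: pid [1B, align 1] → 5; +3 pad (align 8); @8: rss [8B, align 8] → 16; @16: refcount [4B, align 4] → 20; @20: cpu [4B, align 4] → 24; size 24, align 8
@0: seq [4B, align 2] → 4
@4: length [1B, align 1] → 5
@5: version [1B, align 1] → 6
@6: window [24B, align 2] → 30
within Header: pid at 4
6 + 4 = 10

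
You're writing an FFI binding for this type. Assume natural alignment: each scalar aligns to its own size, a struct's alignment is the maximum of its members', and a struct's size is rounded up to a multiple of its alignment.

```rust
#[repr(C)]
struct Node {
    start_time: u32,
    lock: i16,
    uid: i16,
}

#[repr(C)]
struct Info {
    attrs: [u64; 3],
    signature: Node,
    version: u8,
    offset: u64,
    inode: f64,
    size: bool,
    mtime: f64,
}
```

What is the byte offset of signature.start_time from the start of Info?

Node: start_time at 0 (size 4, align 4) → ends 4; lock at 4 (size 2, align 2) → ends 6; uid at 6 (size 2, align 2) → ends 8; total 8 bytes, alignment 4
attrs at 0 (size 24, align 8) → ends 24
signature at 24 (size 8, align 4) → ends 32
within Node: start_time at 0
24 + 0 = 24

24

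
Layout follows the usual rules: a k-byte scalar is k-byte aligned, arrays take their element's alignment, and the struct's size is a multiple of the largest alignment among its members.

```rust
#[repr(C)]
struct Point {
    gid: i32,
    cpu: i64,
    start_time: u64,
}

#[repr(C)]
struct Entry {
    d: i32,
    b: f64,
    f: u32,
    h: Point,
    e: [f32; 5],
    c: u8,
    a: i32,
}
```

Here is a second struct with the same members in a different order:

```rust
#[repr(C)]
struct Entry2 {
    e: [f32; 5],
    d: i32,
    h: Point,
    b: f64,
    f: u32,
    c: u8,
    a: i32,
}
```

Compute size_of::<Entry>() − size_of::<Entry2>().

Point: gid at 0 (size 4, align 4) → ends 4; pad 4 to align 8 for cpu; cpu at 8 (size 8, align 8) → ends 16; start_time at 16 (size 8, align 8) → ends 24; total 24 bytes, alignment 8
d at 0 (size 4, align 4) → ends 4
pad 4 to align 8 for b
b at 8 (size 8, align 8) → ends 16
f at 16 (size 4, align 4) → ends 20
pad 4 to align 8 for h
h at 24 (size 24, align 8) → ends 48
e at 48 (size 20, align 4) → ends 68
c at 68 (size 1, align 1) → ends 69
pad 3 to align 4 for a
a at 72 (size 4, align 4) → ends 76
tail pad 4 to reach multiple of 8
total 80 bytes, alignment 8
— Entry2 —
e at 0 (size 20, align 4) → ends 20
d at 20 (size 4, align 4) → ends 24
h at 24 (size 24, align 8) → ends 48
b at 48 (size 8, align 8) → ends 56
f at 56 (size 4, align 4) → ends 60
c at 60 (size 1, align 1) → ends 61
pad 3 to align 4 for a
a at 64 (size 4, align 4) → ends 68
tail pad 4 to reach multiple of 8
total 72 bytes, alignment 8
80 − 72 = 8

8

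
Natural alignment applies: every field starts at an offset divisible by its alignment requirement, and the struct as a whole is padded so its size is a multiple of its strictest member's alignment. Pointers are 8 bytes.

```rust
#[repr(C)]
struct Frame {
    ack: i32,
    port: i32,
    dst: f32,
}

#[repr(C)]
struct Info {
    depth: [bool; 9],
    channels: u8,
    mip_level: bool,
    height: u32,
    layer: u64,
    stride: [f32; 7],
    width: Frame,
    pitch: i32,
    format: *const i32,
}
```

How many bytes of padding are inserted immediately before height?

Frame: 0..4  ack  (4B, 4-aligned); 4..8  port  (4B, 4-aligned); 8..12  dst  (4B, 4-aligned); sizeof = 12, alignof = 4
0..9  depth  (9B, 1-aligned)
9..10  channels  (1B, 1-aligned)
10..11  mip_level  (1B, 1-aligned)
11..12  -- padding (1B)
12..16  height  (4B, 4-aligned)

1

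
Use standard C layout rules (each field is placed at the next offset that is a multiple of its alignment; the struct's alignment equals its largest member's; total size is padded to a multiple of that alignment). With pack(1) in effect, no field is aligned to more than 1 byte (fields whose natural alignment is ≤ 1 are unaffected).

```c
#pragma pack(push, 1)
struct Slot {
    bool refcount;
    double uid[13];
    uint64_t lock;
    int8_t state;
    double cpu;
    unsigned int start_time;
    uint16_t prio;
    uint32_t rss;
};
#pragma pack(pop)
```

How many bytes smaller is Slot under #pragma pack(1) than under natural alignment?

20

natural layout:
  0..1  refcount  (1B, 1-aligned)
  1..8  -- padding (7B)
  8..112  uid  (104B, 8-aligned)
  112..120  lock  (8B, 8-aligned)
  120..121  state  (1B, 1-aligned)
  121..128  -- padding (7B)
  128..136  cpu  (8B, 8-aligned)
  136..140  start_time  (4B, 4-aligned)
  140..142  prio  (2B, 2-aligned)
  142..144  -- padding (2B)
  144..148  rss  (4B, 4-aligned)
  148..152  -- tail padding (4B)
  sizeof = 152, alignof = 8
packed(1) layout:
  0..1  refcount  (1B, 1-aligned)
  1..105  uid  (104B, 1-aligned)
  105..113  lock  (8B, 1-aligned)
  113..114  state  (1B, 1-aligned)
  114..122  cpu  (8B, 1-aligned)
  122..126  start_time  (4B, 1-aligned)
  126..128  prio  (2B, 1-aligned)
  128..132  rss  (4B, 1-aligned)
  sizeof = 132, alignof = 1
152 − 132 = 20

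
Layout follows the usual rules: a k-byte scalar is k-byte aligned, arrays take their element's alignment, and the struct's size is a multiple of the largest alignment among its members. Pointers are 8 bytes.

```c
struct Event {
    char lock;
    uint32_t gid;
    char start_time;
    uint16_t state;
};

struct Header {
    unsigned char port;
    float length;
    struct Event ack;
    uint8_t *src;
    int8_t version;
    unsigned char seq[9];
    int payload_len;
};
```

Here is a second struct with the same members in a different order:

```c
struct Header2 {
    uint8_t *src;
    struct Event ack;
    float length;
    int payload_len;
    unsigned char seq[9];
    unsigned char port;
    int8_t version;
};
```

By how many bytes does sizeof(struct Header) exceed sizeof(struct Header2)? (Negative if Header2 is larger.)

8

Event: 0..1  lock  (1B, 1-aligned); 1..4  -- padding (3B); 4..8  gid  (4B, 4-aligned); 8..9  start_time  (1B, 1-aligned); 9..10  -- padding (1B); 10..12  state  (2B, 2-aligned); sizeof = 12, alignof = 4
0..1  port  (1B, 1-aligned)
1..4  -- padding (3B)
4..8  length  (4B, 4-aligned)
8..20  ack  (12B, 4-aligned)
20..24  -- padding (4B)
24..32  src  (8B, 8-aligned)
32..33  version  (1B, 1-aligned)
33..42  seq  (9B, 1-aligned)
42..44  -- padding (2B)
44..48  payload_len  (4B, 4-aligned)
sizeof = 48, alignof = 8
— Header2 —
0..8  src  (8B, 8-aligned)
8..20  ack  (12B, 4-aligned)
20..24  length  (4B, 4-aligned)
24..28  payload_len  (4B, 4-aligned)
28..37  seq  (9B, 1-aligned)
37..38  port  (1B, 1-aligned)
38..39  version  (1B, 1-aligned)
39..40  -- tail padding (1B)
sizeof = 40, alignof = 8
48 − 40 = 8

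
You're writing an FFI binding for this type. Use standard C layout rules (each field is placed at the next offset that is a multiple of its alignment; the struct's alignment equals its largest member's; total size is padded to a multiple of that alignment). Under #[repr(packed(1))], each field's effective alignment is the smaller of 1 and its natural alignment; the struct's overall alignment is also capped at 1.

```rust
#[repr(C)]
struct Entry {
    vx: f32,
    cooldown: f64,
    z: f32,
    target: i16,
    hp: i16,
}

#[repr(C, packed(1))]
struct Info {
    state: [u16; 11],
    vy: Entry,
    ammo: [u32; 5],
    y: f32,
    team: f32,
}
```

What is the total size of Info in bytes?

Entry: vx at 0 (size 4, align 4) → ends 4; pad 4 to align 8 for cooldown; cooldown at 8 (size 8, align 8) → ends 16; z at 16 (size 4, align 4) → ends 20; target at 20 (size 2, align 2) → ends 22; hp at 22 (size 2, align 2) → ends 24; total 24 bytes, alignment 8
state at 0 (size 22, align 1) → ends 22
vy at 22 (size 24, align 1) → ends 46
ammo at 46 (size 20, align 1) → ends 66
y at 66 (size 4, align 1) → ends 70
team at 70 (size 4, align 1) → ends 74
total 74 bytes, alignment 1

74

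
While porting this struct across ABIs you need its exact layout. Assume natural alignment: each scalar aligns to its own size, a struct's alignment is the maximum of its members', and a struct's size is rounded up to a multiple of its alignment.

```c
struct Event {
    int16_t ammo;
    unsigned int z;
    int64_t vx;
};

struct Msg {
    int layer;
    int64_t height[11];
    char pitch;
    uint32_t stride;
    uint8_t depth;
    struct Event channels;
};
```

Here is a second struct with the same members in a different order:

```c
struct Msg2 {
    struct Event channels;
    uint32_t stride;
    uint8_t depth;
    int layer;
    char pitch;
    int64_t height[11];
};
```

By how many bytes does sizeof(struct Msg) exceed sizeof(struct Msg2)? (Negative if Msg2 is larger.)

8

Event: @0: ammo [2B, align 2] → 2; +2 pad (align 4); @4: z [4B, align 4] → 8; @8: vx [8B, align 8] → 16; size 16, align 8
@0: layer [4B, align 4] → 4
+4 pad (align 8)
@8: height [88B, align 8] → 96
@96: pitch [1B, align 1] → 97
+3 pad (align 4)
@100: stride [4B, align 4] → 104
@104: depth [1B, align 1] → 105
+7 pad (align 8)
@112: channels [16B, align 8] → 128
size 128, align 8
— Msg2 —
@0: channels [16B, align 8] → 16
@16: stride [4B, align 4] → 20
@20: depth [1B, align 1] → 21
+3 pad (align 4)
@24: layer [4B, align 4] → 28
@28: pitch [1B, align 1] → 29
+3 pad (align 8)
@32: height [88B, align 8] → 120
size 120, align 8
128 − 120 = 8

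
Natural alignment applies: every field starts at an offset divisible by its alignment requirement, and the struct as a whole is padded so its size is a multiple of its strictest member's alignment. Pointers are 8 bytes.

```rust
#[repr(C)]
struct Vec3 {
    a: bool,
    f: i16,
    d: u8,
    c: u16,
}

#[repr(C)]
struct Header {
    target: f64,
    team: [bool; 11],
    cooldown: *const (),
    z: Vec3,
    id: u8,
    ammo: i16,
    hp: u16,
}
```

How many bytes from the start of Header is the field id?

40

Vec3: @0: a [1B, align 1] → 1; +1 pad (align 2); @2: f [2B, align 2] → 4; @4: d [1B, align 1] → 5; +1 pad (align 2); @6: c [2B, align 2] → 8; size 8, align 2
@0: target [8B, align 8] → 8
@8: team [11B, align 1] → 19
+5 pad (align 8)
@24: cooldown [8B, align 8] → 32
@32: z [8B, align 2] → 40
@40: id [1B, align 1] → 41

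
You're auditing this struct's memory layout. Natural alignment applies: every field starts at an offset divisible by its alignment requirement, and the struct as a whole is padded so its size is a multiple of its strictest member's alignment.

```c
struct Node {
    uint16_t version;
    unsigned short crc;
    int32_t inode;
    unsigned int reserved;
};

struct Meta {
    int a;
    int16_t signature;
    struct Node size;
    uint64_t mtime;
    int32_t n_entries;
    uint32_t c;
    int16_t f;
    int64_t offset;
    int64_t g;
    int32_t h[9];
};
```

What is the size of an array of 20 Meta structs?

2080

Node: version at 0 (size 2, align 2) → ends 2; crc at 2 (size 2, align 2) → ends 4; inode at 4 (size 4, align 4) → ends 8; reserved at 8 (size 4, align 4) → ends 12; total 12 bytes, alignment 4
a at 0 (size 4, align 4) → ends 4
signature at 4 (size 2, align 2) → ends 6
pad 2 to align 4 for size
size at 8 (size 12, align 4) → ends 20
pad 4 to align 8 for mtime
mtime at 24 (size 8, align 8) → ends 32
n_entries at 32 (size 4, align 4) → ends 36
c at 36 (size 4, align 4) → ends 40
f at 40 (size 2, align 2) → ends 42
pad 6 to align 8 for offset
offset at 48 (size 8, align 8) → ends 56
g at 56 (size 8, align 8) → ends 64
h at 64 (size 36, align 4) → ends 100
tail pad 4 to reach multiple of 8
total 104 bytes, alignment 8
array of 20: 20 × 104 = 2080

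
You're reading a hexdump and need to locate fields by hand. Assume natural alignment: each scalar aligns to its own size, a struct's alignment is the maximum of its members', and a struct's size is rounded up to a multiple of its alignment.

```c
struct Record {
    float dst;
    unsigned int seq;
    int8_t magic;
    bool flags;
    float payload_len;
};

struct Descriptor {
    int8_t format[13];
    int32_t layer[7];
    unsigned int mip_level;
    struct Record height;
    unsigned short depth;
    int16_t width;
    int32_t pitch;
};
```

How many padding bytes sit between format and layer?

Record: dst at 0 (size 4, align 4) → ends 4; seq at 4 (size 4, align 4) → ends 8; magic at 8 (size 1, align 1) → ends 9; flags at 9 (size 1, align 1) → ends 10; pad 2 to align 4 for payload_len; payload_len at 12 (size 4, align 4) → ends 16; total 16 bytes, alignment 4
format at 0 (size 13, align 1) → ends 13
pad 3 to align 4 for layer
layer at 16 (size 28, align 4) → ends 44

3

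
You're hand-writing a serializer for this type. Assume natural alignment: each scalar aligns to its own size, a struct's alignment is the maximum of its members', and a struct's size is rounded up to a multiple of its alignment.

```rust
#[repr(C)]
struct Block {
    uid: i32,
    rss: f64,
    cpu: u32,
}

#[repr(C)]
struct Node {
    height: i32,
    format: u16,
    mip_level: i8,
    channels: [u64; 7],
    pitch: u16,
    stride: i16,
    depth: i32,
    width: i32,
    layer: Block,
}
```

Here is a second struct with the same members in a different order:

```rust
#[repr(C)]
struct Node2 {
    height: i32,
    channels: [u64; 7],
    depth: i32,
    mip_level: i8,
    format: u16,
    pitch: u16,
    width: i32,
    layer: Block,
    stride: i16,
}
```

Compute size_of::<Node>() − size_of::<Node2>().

Block: uid at 0 (size 4, align 4) → ends 4; pad 4 to align 8 for rss; rss at 8 (size 8, align 8) → ends 16; cpu at 16 (size 4, align 4) → ends 20; tail pad 4 to reach multiple of 8; total 24 bytes, alignment 8
height at 0 (size 4, align 4) → ends 4
format at 4 (size 2, align 2) → ends 6
mip_level at 6 (size 1, align 1) → ends 7
pad 1 to align 8 for channels
channels at 8 (size 56, align 8) → ends 64
pitch at 64 (size 2, align 2) → ends 66
stride at 66 (size 2, align 2) → ends 68
depth at 68 (size 4, align 4) → ends 72
width at 72 (size 4, align 4) → ends 76
pad 4 to align 8 for layer
layer at 80 (size 24, align 8) → ends 104
total 104 bytes, alignment 8
— Node2 —
height at 0 (size 4, align 4) → ends 4
pad 4 to align 8 for channels
channels at 8 (size 56, align 8) → ends 64
depth at 64 (size 4, align 4) → ends 68
mip_level at 68 (size 1, align 1) → ends 69
pad 1 to align 2 for format
format at 70 (size 2, align 2) → ends 72
pitch at 72 (size 2, align 2) → ends 74
pad 2 to align 4 for width
width at 76 (size 4, align 4) → ends 80
layer at 80 (size 24, align 8) → ends 104
stride at 104 (size 2, align 2) → ends 106
tail pad 6 to reach multiple of 8
total 112 bytes, alignment 8
104 − 112 = -8

-8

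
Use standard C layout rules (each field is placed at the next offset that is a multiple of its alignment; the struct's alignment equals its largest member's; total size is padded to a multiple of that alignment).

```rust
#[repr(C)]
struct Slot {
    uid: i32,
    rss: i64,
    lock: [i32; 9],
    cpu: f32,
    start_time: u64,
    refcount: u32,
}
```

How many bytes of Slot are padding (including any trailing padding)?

0..4  uid  (4B, 4-aligned)
4..8  -- padding (4B)
8..16  rss  (8B, 8-aligned)
16..52  lock  (36B, 4-aligned)
52..56  cpu  (4B, 4-aligned)
56..64  start_time  (8B, 8-aligned)
64..68  refcount  (4B, 4-aligned)
68..72  -- tail padding (4B)
sizeof = 72, alignof = 8
data bytes 64, size 72 → padding 8

8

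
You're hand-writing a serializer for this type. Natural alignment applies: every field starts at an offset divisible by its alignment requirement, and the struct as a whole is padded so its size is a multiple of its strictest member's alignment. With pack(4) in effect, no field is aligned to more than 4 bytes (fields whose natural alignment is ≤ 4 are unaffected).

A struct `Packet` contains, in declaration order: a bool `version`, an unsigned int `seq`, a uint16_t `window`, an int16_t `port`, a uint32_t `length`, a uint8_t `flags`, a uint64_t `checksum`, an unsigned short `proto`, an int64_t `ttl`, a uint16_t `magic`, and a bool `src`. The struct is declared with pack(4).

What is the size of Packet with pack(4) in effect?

0..1  version  (1B, 1-aligned)
1..4  -- padding (3B)
4..8  seq  (4B, 4-aligned)
8..10  window  (2B, 2-aligned)
10..12  port  (2B, 2-aligned)
12..16  length  (4B, 4-aligned)
16..17  flags  (1B, 1-aligned)
17..20  -- padding (3B)
20..28  checksum  (8B, 4-aligned)
28..30  proto  (2B, 2-aligned)
30..32  -- padding (2B)
32..40  ttl  (8B, 4-aligned)
40..42  magic  (2B, 2-aligned)
42..43  src  (1B, 1-aligned)
43..44  -- tail padding (1B)
sizeof = 44, alignof = 4

44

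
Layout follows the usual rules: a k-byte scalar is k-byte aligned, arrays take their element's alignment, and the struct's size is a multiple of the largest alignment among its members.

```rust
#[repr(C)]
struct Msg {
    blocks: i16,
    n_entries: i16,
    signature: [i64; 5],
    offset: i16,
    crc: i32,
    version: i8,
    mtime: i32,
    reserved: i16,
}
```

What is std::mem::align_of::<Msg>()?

member alignments: blocks=2, n_entries=2, signature=8, offset=2, crc=4, version=1, mtime=4, reserved=2
max = 8

8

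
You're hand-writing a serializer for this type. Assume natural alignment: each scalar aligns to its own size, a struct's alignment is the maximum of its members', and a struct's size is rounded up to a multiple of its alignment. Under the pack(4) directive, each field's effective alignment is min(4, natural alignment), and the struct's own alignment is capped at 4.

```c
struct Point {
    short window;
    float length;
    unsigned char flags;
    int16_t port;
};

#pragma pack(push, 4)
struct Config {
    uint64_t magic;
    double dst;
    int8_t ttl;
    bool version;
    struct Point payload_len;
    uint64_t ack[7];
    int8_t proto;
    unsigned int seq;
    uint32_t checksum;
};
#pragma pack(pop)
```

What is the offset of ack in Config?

32

Point: 0..2  window  (2B, 2-aligned); 2..4  -- padding (2B); 4..8  length  (4B, 4-aligned); 8..9  flags  (1B, 1-aligned); 9..10  -- padding (1B); 10..12  port  (2B, 2-aligned); sizeof = 12, alignof = 4
0..8  magic  (8B, 4-aligned)
8..16  dst  (8B, 4-aligned)
16..17  ttl  (1B, 1-aligned)
17..18  version  (1B, 1-aligned)
18..20  -- padding (2B)
20..32  payload_len  (12B, 4-aligned)
32..88  ack  (56B, 4-aligned)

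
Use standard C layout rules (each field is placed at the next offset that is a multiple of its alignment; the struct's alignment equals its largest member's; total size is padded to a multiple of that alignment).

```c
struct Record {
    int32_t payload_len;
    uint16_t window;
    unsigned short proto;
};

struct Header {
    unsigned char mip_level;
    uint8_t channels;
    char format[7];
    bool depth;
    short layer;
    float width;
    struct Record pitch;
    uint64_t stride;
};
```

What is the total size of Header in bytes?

32

Record: payload_len at 0 (size 4, align 4) → ends 4; window at 4 (size 2, align 2) → ends 6; proto at 6 (size 2, align 2) → ends 8; total 8 bytes, alignment 4
mip_level at 0 (size 1, align 1) → ends 1
channels at 1 (size 1, align 1) → ends 2
format at 2 (size 7, align 1) → ends 9
depth at 9 (size 1, align 1) → ends 10
layer at 10 (size 2, align 2) → ends 12
width at 12 (size 4, align 4) → ends 16
pitch at 16 (size 8, align 4) → ends 24
stride at 24 (size 8, align 8) → ends 32
total 32 bytes, alignment 8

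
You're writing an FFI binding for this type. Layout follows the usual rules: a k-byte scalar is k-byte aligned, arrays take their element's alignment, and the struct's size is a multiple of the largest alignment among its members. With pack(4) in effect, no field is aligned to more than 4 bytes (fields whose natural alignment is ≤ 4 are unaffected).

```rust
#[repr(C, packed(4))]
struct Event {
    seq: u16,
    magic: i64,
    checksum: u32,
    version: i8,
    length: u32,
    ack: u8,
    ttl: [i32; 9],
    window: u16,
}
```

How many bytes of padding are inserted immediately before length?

3

seq at 0 (size 2, align 2) → ends 2
pad 2 to align 4 for magic
magic at 4 (size 8, align 4) → ends 12
checksum at 12 (size 4, align 4) → ends 16
version at 16 (size 1, align 1) → ends 17
pad 3 to align 4 for length
length at 20 (size 4, align 4) → ends 24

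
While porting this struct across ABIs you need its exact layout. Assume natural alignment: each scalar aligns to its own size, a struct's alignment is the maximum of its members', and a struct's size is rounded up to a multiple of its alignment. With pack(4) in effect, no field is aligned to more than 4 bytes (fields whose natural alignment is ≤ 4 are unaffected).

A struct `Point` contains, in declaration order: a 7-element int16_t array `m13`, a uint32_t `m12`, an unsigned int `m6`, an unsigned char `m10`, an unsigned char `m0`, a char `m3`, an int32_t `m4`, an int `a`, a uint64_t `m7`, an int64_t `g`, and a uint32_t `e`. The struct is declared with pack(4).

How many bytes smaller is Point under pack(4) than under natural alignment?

natural layout:
  m13 at 0 (size 14, align 2) → ends 14
  pad 2 to align 4 for m12
  m12 at 16 (size 4, align 4) → ends 20
  m6 at 20 (size 4, align 4) → ends 24
  m10 at 24 (size 1, align 1) → ends 25
  m0 at 25 (size 1, align 1) → ends 26
  m3 at 26 (size 1, align 1) → ends 27
  pad 1 to align 4 for m4
  m4 at 28 (size 4, align 4) → ends 32
  a at 32 (size 4, align 4) → ends 36
  pad 4 to align 8 for m7
  m7 at 40 (size 8, align 8) → ends 48
  g at 48 (size 8, align 8) → ends 56
  e at 56 (size 4, align 4) → ends 60
  tail pad 4 to reach multiple of 8
  total 64 bytes, alignment 8
packed(4) layout:
  m13 at 0 (size 14, align 2) → ends 14
  pad 2 to align 4 for m12
  m12 at 16 (size 4, align 4) → ends 20
  m6 at 20 (size 4, align 4) → ends 24
  m10 at 24 (size 1, align 1) → ends 25
  m0 at 25 (size 1, align 1) → ends 26
  m3 at 26 (size 1, align 1) → ends 27
  pad 1 to align 4 for m4
  m4 at 28 (size 4, align 4) → ends 32
  a at 32 (size 4, align 4) → ends 36
  m7 at 36 (size 8, align 4) → ends 44
  g at 44 (size 8, align 4) → ends 52
  e at 52 (size 4, align 4) → ends 56
  total 56 bytes, alignment 4
64 − 56 = 8

8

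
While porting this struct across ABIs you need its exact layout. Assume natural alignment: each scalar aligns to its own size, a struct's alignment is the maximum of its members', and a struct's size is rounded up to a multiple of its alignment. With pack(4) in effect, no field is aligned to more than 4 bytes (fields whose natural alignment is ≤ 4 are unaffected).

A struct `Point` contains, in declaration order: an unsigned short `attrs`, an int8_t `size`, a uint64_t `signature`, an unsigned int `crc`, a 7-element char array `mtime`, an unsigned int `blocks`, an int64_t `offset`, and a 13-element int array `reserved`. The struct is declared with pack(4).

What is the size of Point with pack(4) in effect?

88

0..2  attrs  (2B, 2-aligned)
2..3  size  (1B, 1-aligned)
3..4  -- padding (1B)
4..12  signature  (8B, 4-aligned)
12..16  crc  (4B, 4-aligned)
16..23  mtime  (7B, 1-aligned)
23..24  -- padding (1B)
24..28  blocks  (4B, 4-aligned)
28..36  offset  (8B, 4-aligned)
36..88  reserved  (52B, 4-aligned)
sizeof = 88, alignof = 4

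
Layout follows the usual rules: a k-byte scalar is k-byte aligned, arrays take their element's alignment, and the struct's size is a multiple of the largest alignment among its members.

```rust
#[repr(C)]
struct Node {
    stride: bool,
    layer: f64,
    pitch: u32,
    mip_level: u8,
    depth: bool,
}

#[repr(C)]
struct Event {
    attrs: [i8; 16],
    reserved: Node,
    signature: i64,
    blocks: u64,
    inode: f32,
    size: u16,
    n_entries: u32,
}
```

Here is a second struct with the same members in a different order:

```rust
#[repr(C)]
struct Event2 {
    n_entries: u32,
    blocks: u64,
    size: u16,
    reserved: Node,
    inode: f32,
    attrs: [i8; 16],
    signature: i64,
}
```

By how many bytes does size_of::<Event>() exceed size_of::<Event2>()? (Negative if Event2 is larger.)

Node: @0: stride [1B, align 1] → 1; +7 pad (align 8); @8: layer [8B, align 8] → 16; @16: pitch [4B, align 4] → 20; @20: mip_level [1B, align 1] → 21; @21: depth [1B, align 1] → 22; +2 tail pad (align 8); size 24, align 8
@0: attrs [16B, align 1] → 16
@16: reserved [24B, align 8] → 40
@40: signature [8B, align 8] → 48
@48: blocks [8B, align 8] → 56
@56: inode [4B, align 4] → 60
@60: size [2B, align 2] → 62
+2 pad (align 4)
@64: n_entries [4B, align 4] → 68
+4 tail pad (align 8)
size 72, align 8
— Event2 —
@0: n_entries [4B, align 4] → 4
+4 pad (align 8)
@8: blocks [8B, align 8] → 16
@16: size [2B, align 2] → 18
+6 pad (align 8)
@24: reserved [24B, align 8] → 48
@48: inode [4B, align 4] → 52
@52: attrs [16B, align 1] → 68
+4 pad (align 8)
@72: signature [8B, align 8] → 80
size 80, align 8
72 − 80 = -8

-8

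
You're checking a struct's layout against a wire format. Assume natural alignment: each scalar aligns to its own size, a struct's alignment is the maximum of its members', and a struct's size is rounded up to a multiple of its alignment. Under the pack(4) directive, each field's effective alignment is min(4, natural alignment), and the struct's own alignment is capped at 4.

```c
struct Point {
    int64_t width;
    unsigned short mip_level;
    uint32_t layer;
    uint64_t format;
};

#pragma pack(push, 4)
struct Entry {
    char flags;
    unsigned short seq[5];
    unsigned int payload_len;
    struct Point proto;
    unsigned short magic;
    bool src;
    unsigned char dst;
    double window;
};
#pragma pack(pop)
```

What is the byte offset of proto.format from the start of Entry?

Point: 0..8  width  (8B, 8-aligned); 8..10  mip_level  (2B, 2-aligned); 10..12  -- padding (2B); 12..16  layer  (4B, 4-aligned); 16..24  format  (8B, 8-aligned); sizeof = 24, alignof = 8
0..1  flags  (1B, 1-aligned)
1..2  -- padding (1B)
2..12  seq  (10B, 2-aligned)
12..16  payload_len  (4B, 4-aligned)
16..40  proto  (24B, 4-aligned)
within Point: format at 16
16 + 16 = 32

32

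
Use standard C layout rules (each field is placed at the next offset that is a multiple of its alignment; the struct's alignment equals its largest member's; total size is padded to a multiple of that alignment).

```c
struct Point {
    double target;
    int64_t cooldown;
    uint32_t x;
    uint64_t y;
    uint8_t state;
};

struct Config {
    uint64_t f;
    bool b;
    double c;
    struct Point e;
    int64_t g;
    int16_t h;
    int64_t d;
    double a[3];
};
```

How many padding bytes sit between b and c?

Point: target at 0 (size 8, align 8) → ends 8; cooldown at 8 (size 8, align 8) → ends 16; x at 16 (size 4, align 4) → ends 20; pad 4 to align 8 for y; y at 24 (size 8, align 8) → ends 32; state at 32 (size 1, align 1) → ends 33; tail pad 7 to reach multiple of 8; total 40 bytes, alignment 8
f at 0 (size 8, align 8) → ends 8
b at 8 (size 1, align 1) → ends 9
pad 7 to align 8 for c
c at 16 (size 8, align 8) → ends 24

7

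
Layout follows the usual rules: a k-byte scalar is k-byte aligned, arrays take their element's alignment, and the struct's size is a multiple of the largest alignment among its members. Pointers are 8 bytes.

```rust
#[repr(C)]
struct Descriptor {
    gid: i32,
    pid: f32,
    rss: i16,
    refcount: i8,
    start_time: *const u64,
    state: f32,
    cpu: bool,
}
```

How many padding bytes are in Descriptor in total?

@0: gid [4B, align 4] → 4
@4: pid [4B, align 4] → 8
@8: rss [2B, align 2] → 10
@10: refcount [1B, align 1] → 11
+5 pad (align 8)
@16: start_time [8B, align 8] → 24
@24: state [4B, align 4] → 28
@28: cpu [1B, align 1] → 29
+3 tail pad (align 8)
size 32, align 8
data bytes 24, size 32 → padding 8

8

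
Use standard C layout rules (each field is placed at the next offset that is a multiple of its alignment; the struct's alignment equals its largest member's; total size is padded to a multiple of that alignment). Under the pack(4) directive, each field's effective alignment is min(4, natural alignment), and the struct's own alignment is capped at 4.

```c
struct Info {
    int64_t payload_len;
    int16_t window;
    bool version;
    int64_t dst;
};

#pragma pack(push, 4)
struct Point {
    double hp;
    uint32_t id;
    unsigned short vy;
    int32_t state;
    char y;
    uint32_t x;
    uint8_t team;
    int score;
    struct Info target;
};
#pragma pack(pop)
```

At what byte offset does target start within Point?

Info: payload_len at 0 (size 8, align 8) → ends 8; window at 8 (size 2, align 2) → ends 10; version at 10 (size 1, align 1) → ends 11; pad 5 to align 8 for dst; dst at 16 (size 8, align 8) → ends 24; total 24 bytes, alignment 8
hp at 0 (size 8, align 4) → ends 8
id at 8 (size 4, align 4) → ends 12
vy at 12 (size 2, align 2) → ends 14
pad 2 to align 4 for state
state at 16 (size 4, align 4) → ends 20
y at 20 (size 1, align 1) → ends 21
pad 3 to align 4 for x
x at 24 (size 4, align 4) → ends 28
team at 28 (size 1, align 1) → ends 29
pad 3 to align 4 for score
score at 32 (size 4, align 4) → ends 36
target at 36 (size 24, align 4) → ends 60

36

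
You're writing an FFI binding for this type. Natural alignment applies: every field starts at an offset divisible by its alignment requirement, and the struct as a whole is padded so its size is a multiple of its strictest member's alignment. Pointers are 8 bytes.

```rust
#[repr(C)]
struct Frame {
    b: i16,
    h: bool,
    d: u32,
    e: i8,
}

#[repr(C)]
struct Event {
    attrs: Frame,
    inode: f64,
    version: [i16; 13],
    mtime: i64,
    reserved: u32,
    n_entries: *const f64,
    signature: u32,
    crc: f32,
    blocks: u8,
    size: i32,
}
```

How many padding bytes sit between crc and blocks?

0

Frame: 0..2  b  (2B, 2-aligned); 2..3  h  (1B, 1-aligned); 3..4  -- padding (1B); 4..8  d  (4B, 4-aligned); 8..9  e  (1B, 1-aligned); 9..12  -- tail padding (3B); sizeof = 12, alignof = 4
0..12  attrs  (12B, 4-aligned)
12..16  -- padding (4B)
16..24  inode  (8B, 8-aligned)
24..50  version  (26B, 2-aligned)
50..56  -- padding (6B)
56..64  mtime  (8B, 8-aligned)
64..68  reserved  (4B, 4-aligned)
68..72  -- padding (4B)
72..80  n_entries  (8B, 8-aligned)
80..84  signature  (4B, 4-aligned)
84..88  crc  (4B, 4-aligned)
88..89  blocks  (1B, 1-aligned)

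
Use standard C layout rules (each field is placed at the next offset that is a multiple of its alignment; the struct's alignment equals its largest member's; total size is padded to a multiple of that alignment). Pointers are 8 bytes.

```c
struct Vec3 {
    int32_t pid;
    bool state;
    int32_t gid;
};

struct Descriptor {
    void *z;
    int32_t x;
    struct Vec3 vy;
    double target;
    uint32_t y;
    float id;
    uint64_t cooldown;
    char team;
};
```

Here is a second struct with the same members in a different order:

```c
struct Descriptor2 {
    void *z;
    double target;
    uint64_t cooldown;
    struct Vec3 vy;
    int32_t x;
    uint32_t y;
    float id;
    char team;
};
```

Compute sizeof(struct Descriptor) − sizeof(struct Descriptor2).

Vec3: 0..4  pid  (4B, 4-aligned); 4..5  state  (1B, 1-aligned); 5..8  -- padding (3B); 8..12  gid  (4B, 4-aligned); sizeof = 12, alignof = 4
0..8  z  (8B, 8-aligned)
8..12  x  (4B, 4-aligned)
12..24  vy  (12B, 4-aligned)
24..32  target  (8B, 8-aligned)
32..36  y  (4B, 4-aligned)
36..40  id  (4B, 4-aligned)
40..48  cooldown  (8B, 8-aligned)
48..49  team  (1B, 1-aligned)
49..56  -- tail padding (7B)
sizeof = 56, alignof = 8
— Descriptor2 —
0..8  z  (8B, 8-aligned)
8..16  target  (8B, 8-aligned)
16..24  cooldown  (8B, 8-aligned)
24..36  vy  (12B, 4-aligned)
36..40  x  (4B, 4-aligned)
40..44  y  (4B, 4-aligned)
44..48  id  (4B, 4-aligned)
48..49  team  (1B, 1-aligned)
49..56  -- tail padding (7B)
sizeof = 56, alignof = 8
56 − 56 = 0

0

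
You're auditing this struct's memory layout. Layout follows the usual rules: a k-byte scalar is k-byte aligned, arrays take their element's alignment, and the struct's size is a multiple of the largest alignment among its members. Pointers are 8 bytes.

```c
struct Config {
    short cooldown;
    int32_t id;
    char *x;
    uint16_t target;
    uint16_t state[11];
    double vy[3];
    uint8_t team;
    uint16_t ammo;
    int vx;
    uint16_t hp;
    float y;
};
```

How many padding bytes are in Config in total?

5

cooldown at 0 (size 2, align 2) → ends 2
pad 2 to align 4 for id
id at 4 (size 4, align 4) → ends 8
x at 8 (size 8, align 8) → ends 16
target at 16 (size 2, align 2) → ends 18
state at 18 (size 22, align 2) → ends 40
vy at 40 (size 24, align 8) → ends 64
team at 64 (size 1, align 1) → ends 65
pad 1 to align 2 for ammo
ammo at 66 (size 2, align 2) → ends 68
vx at 68 (size 4, align 4) → ends 72
hp at 72 (size 2, align 2) → ends 74
pad 2 to align 4 for y
y at 76 (size 4, align 4) → ends 80
total 80 bytes, alignment 8
data bytes 75, size 80 → padding 5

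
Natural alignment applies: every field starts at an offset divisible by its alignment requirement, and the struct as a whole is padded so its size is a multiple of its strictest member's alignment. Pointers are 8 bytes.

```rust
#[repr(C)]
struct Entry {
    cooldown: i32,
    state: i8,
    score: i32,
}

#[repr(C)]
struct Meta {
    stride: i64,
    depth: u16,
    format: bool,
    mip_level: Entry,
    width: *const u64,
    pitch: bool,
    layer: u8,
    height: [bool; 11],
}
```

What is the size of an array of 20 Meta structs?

Entry: 0..4  cooldown  (4B, 4-aligned); 4..5  state  (1B, 1-aligned); 5..8  -- padding (3B); 8..12  score  (4B, 4-aligned); sizeof = 12, alignof = 4
0..8  stride  (8B, 8-aligned)
8..10  depth  (2B, 2-aligned)
10..11  format  (1B, 1-aligned)
11..12  -- padding (1B)
12..24  mip_level  (12B, 4-aligned)
24..32  width  (8B, 8-aligned)
32..33  pitch  (1B, 1-aligned)
33..34  layer  (1B, 1-aligned)
34..45  height  (11B, 1-aligned)
45..48  -- tail padding (3B)
sizeof = 48, alignof = 8
array of 20: 20 × 48 = 960

960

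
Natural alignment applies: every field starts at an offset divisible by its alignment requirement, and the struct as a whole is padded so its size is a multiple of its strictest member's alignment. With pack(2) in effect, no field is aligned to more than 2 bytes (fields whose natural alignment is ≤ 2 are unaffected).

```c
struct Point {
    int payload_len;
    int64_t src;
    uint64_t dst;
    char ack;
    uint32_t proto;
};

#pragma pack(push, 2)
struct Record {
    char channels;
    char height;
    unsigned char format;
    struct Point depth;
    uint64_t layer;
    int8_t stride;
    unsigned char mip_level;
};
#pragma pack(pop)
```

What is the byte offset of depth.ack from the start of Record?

28

Point: payload_len at 0 (size 4, align 4) → ends 4; pad 4 to align 8 for src; src at 8 (size 8, align 8) → ends 16; dst at 16 (size 8, align 8) → ends 24; ack at 24 (size 1, align 1) → ends 25; pad 3 to align 4 for proto; proto at 28 (size 4, align 4) → ends 32; total 32 bytes, alignment 8
channels at 0 (size 1, align 1) → ends 1
height at 1 (size 1, align 1) → ends 2
format at 2 (size 1, align 1) → ends 3
pad 1 to align 2 for depth
depth at 4 (size 32, align 2) → ends 36
within Point: ack at 24
4 + 24 = 28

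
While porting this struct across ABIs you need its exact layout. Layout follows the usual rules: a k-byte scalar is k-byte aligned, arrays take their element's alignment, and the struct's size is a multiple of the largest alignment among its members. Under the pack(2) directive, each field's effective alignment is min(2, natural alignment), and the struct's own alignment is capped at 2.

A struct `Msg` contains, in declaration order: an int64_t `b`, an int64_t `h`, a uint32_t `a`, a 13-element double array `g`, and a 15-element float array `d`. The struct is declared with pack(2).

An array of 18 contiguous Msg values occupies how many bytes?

3312

b at 0 (size 8, align 2) → ends 8
h at 8 (size 8, align 2) → ends 16
a at 16 (size 4, align 2) → ends 20
g at 20 (size 104, align 2) → ends 124
d at 124 (size 60, align 2) → ends 184
total 184 bytes, alignment 2
array of 18: 18 × 184 = 3312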